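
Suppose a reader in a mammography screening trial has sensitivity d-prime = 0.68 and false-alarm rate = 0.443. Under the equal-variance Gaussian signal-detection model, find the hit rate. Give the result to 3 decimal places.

z(false-alarm rate) = z(0.443) = -0.1434
z(H) = z(FA) + d' = -0.1434 + 0.68 = 0.5366
hit rate = Φ(0.5366) = 0.7042

hit rate = 0.704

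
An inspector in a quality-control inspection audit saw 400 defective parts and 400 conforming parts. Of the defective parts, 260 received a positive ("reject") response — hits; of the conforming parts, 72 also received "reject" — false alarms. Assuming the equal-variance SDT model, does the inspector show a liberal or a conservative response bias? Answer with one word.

z(H) = 0.385, z(FA) = -0.915
c = −½·(z(H) + z(FA)) = 0.265
c > 0 → conservative criterion (biased toward responding “no”).

conservative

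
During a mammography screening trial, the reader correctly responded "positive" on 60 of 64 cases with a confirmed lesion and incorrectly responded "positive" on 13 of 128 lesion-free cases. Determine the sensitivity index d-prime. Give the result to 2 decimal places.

H = 60/64 = 0.9375
FA = 13/128 = 0.1016
z(H) = z(0.9375) = 1.534
z(FA) = z(0.1016) = -1.272
d' = z(H) − z(FA) = 1.534 − (-1.272) = 2.806

d-prime = 2.81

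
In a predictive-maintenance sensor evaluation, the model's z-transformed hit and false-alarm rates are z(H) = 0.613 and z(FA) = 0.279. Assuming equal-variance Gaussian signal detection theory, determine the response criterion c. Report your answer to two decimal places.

c = -0.45

c = −½·[z(H) + z(FA)] = −½·(0.613 + 0.279) = -0.446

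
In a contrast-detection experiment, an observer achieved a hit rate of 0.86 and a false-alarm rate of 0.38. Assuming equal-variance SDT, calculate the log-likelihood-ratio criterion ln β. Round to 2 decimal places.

Φ⁻¹(0.86) = 1.080, Φ⁻¹(0.38) = -0.305
ln β = −½·[z(H)² − z(FA)²] = −0.5 × (1.166 − 0.093) = -0.5365

ln β = -0.54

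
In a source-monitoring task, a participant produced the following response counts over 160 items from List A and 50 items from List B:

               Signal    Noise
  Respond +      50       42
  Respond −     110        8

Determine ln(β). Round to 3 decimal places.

H = 50/160 = 0.3125
FA = 42/50 = 0.8400
Φ⁻¹(H) = -0.4888
Φ⁻¹(FA) = 0.9945
ln β = −½·[z(H)² − z(FA)²] = −0.5 × (0.2389 − 0.9890) = 0.37505

ln β = 0.375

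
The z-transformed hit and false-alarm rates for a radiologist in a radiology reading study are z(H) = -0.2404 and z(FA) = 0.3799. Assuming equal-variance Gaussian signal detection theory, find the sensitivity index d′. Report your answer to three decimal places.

d′ = -0.620

d' = z(H) − z(FA) = -0.2404 − 0.3799 = -0.6203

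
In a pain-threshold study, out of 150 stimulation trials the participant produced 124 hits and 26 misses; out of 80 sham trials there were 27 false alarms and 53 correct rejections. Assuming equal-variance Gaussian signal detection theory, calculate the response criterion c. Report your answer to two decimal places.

c = -0.26

H = 124/150 = 0.8267
FA = 27/80 = 0.3375
Φ⁻¹(H) = Φ⁻¹(0.8267) = 0.941
Φ⁻¹(FA) = Φ⁻¹(0.3375) = -0.419
c = −½·[z(H) + z(FA)] = −0.5 × (0.941 + (-0.419)) = -0.261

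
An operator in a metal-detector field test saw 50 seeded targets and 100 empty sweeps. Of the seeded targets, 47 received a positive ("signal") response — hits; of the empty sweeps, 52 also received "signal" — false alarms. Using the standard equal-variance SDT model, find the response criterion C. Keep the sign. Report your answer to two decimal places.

H = 47/50 = 0.9400
FA = 52/100 = 0.5200
Φ⁻¹(H) = 1.555
Φ⁻¹(FA) = 0.050
c = −½·[z(H) + z(FA)] = −0.5 × (1.555 + 0.050) = -0.8025
c < 0: the operator has a liberal response bias.

C = -0.80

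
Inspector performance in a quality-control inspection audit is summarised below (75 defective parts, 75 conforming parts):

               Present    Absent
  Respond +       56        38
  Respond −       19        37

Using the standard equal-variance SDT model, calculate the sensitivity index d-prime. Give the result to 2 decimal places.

d-prime = 0.65

H = 56/75 = 0.7467
FA = 38/75 = 0.5067
z(0.7467) = 0.6641, z(0.5067) = 0.0168
d' = z(H) − z(FA) = 0.6641 − 0.0168 = 0.6473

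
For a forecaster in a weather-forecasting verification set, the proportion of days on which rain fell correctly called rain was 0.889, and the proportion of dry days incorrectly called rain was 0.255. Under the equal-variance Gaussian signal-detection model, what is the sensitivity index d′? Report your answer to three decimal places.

d′ = 1.880

z(H) = z(0.889) = 1.2212
z(FA) = z(0.255) = -0.6588
d' = z(H) − z(FA) = 1.2212 − (-0.6588) = 1.8800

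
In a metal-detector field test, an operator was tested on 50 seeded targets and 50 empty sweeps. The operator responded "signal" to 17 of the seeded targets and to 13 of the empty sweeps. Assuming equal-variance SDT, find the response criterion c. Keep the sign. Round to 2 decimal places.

H = 17/50 = 0.3400
FA = 13/50 = 0.2600
z(H) = z(0.3400) = -0.4125
z(FA) = z(0.2600) = -0.6433
c = −½·[z(H) + z(FA)] = −0.5 × (-0.4125 + (-0.6433)) = 0.5279
c > 0: the operator has a conservative response bias.

c = 0.53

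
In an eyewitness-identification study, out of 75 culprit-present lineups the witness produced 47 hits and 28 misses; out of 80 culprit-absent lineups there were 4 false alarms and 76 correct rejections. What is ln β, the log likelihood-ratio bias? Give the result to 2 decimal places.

H = 47/75 = 0.6267
FA = 4/80 = 0.0500
z(H) = z(0.6267) = 0.323
z(FA) = z(0.0500) = -1.645
ln β = −½·[z(H)² − z(FA)²] = −0.5 × (0.104 − 2.706) = 1.301

ln β = 1.30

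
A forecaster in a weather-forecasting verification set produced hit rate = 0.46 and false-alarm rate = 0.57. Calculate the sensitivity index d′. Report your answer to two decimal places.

z(H) = z(0.46) = -0.100
z(FA) = z(0.57) = 0.176
d' = z(H) − z(FA) = -0.100 − 0.176 = -0.276

d′ = -0.28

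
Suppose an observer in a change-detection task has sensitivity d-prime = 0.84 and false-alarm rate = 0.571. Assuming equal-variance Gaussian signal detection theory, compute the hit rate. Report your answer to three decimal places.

hit rate = 0.846

z(false-alarm rate) = z(0.571) = 0.1789
z(H) = z(FA) + d' = 0.1789 + 0.84 = 1.0189
hit rate = Φ(1.0189) = 0.8459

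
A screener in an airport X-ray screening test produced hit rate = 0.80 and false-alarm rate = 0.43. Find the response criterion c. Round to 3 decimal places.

c = -0.333

Φ⁻¹(H) = Φ⁻¹(0.80) = 0.8416
Φ⁻¹(FA) = Φ⁻¹(0.43) = -0.1764
c = −½·[z(H) + z(FA)] = −0.5 × (0.8416 + (-0.1764)) = -0.3326
c < 0: the screener has a liberal response bias.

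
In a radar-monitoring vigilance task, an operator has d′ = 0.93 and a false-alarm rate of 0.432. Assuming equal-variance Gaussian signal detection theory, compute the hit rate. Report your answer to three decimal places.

z(false-alarm rate) = z(0.432) = -0.1713
z(H) = z(FA) + d' = -0.1713 + 0.93 = 0.7587
hit rate = Φ(0.7587) = 0.7760

hit rate = 0.776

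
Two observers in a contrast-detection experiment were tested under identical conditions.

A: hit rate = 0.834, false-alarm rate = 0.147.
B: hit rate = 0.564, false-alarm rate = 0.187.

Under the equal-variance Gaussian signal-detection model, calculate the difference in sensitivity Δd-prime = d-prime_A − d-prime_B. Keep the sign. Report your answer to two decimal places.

Δd-prime = 0.97

A: z(0.834) = 0.970, z(0.147) = -1.049, d' = 2.019
B: z(0.564) = 0.161, z(0.187) = -0.889, d' = 1.050
Δd' = d'_A − d'_B = 2.019 − 1.050 = 0.969
A has the higher sensitivity.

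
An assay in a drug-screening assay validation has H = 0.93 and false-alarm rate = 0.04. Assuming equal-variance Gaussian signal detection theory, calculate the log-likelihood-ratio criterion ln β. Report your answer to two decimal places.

z(H) = z(0.93) = 1.476
z(FA) = z(0.04) = -1.751
ln β = −½·[z(H)² − z(FA)²] = −0.5 × (2.179 − 3.066) = 0.4435

ln β = 0.44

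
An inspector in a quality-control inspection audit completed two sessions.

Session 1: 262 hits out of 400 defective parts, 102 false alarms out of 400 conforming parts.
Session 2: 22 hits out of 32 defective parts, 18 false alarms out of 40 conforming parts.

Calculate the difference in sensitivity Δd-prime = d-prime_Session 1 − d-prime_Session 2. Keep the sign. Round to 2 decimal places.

Δd-prime = 0.44

Session 1: z(0.6550) = 0.399, z(0.2550) = -0.659, d' = 1.058
Session 2: z(0.6875) = 0.489, z(0.4500) = -0.126, d' = 0.615
Δd' = d'_Session 1 − d'_Session 2 = 1.058 − 0.615 = 0.443
Session 1 has the higher sensitivity.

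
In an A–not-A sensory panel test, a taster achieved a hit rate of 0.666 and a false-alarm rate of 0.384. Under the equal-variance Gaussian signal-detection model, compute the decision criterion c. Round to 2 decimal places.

c = -0.07

z(H) = z(0.666) = 0.4289
z(FA) = z(0.384) = -0.2950
c = −½·[z(H) + z(FA)] = −0.5 × (0.4289 + (-0.2950)) = -0.06695
c < 0: the taster has a liberal response bias.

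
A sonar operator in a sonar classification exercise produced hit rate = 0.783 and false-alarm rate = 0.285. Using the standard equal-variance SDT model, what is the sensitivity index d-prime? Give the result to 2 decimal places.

z(H) = 0.782
z(FA) = -0.568
d' = z(H) − z(FA) = 0.782 − (-0.568) = 1.350

d-prime = 1.35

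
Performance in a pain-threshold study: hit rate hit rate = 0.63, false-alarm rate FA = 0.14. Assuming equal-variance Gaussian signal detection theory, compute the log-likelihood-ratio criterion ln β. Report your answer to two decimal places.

ln β = 0.53

Φ⁻¹(0.63) = 0.332, Φ⁻¹(0.14) = -1.080
ln β = −½·[z(H)² − z(FA)²] = −0.5 × (0.110 − 1.166) = 0.528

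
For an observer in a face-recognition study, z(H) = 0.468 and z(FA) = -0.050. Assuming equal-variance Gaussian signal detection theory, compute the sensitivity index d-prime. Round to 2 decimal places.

d-prime = 0.52

d' = z(H) − z(FA) = 0.468 − (-0.050) = 0.518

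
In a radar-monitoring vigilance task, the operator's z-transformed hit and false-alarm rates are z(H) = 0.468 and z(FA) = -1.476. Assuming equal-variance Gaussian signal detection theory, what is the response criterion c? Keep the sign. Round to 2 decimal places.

c = −½·[z(H) + z(FA)] = −½·(0.468 + (-1.476)) = 0.504

c = 0.50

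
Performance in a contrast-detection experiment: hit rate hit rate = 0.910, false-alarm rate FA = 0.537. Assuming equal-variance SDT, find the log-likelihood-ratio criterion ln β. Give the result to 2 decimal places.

ln β = -0.89

Φ⁻¹(H) = Φ⁻¹(0.910) = 1.341
Φ⁻¹(FA) = Φ⁻¹(0.537) = 0.093
ln β = −½·[z(H)² − z(FA)²] = −0.5 × (1.798 − 0.009) = -0.8945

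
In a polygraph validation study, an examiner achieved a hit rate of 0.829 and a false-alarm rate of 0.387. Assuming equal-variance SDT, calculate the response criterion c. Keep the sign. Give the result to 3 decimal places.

z(H) = 0.9502
z(FA) = -0.2871
c = −½·[z(H) + z(FA)] = −0.5 × (0.9502 + (-0.2871)) = -0.33155
c < 0: the examiner has a liberal response bias.

c = -0.332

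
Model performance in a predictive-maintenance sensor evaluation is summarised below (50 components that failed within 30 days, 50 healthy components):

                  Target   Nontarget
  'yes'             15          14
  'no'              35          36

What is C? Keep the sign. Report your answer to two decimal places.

H = 15/50 = 0.3000
FA = 14/50 = 0.2800
Φ⁻¹(0.3000) = -0.524, Φ⁻¹(0.2800) = -0.583
c = −½·[z(H) + z(FA)] = −0.5 × (-0.524 + (-0.583)) = 0.5535
c > 0: the model has a conservative response bias.

C = 0.55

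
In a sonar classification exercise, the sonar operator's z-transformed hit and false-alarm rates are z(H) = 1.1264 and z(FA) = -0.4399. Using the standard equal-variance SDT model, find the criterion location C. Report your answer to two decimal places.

C = -0.34

c = −½·[z(H) + z(FA)] = −½·(1.1264 + (-0.4399)) = -0.34325
c < 0: the sonar operator has a liberal response bias.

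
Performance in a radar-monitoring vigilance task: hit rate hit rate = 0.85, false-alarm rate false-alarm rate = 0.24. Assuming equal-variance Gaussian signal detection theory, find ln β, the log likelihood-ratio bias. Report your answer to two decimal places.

z(0.85) = 1.036, z(0.24) = -0.706
ln β = −½·[z(H)² − z(FA)²] = −0.5 × (1.073 − 0.498) = -0.2875

ln β = -0.29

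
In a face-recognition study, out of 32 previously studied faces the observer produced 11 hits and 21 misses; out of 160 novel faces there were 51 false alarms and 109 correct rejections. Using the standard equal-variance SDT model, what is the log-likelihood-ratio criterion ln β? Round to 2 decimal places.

ln β = 0.03

H = 11/32 = 0.3438
FA = 51/160 = 0.3187
z(0.3438) = -0.402, z(0.3187) = -0.471
ln β = −½·[z(H)² − z(FA)²] = −0.5 × (0.162 − 0.222) = 0.030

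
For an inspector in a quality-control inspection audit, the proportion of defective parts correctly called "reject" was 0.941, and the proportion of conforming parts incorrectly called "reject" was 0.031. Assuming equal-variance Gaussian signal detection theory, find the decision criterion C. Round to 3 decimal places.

z(H) = z(0.941) = 1.5632
z(FA) = z(0.031) = -1.8663
c = −½·[z(H) + z(FA)] = −0.5 × (1.5632 + (-1.8663)) = 0.15155

C = 0.152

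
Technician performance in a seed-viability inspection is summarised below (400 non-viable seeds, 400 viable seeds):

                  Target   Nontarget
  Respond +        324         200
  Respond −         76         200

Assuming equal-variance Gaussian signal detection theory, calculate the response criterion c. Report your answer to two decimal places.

c = -0.44

H = 324/400 = 0.8100
FA = 200/400 = 0.5000
z(H) = z(0.8100) = 0.878
z(FA) = z(0.5000) = 0.000
c = −½·[z(H) + z(FA)] = −0.5 × (0.878 + 0.000) = -0.439
c < 0: the technician has a liberal response bias.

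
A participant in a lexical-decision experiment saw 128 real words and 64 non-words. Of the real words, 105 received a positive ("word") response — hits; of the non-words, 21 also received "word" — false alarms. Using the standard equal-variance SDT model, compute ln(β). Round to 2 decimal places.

H = 105/128 = 0.8203
FA = 21/64 = 0.3281
z(H) = 0.917
z(FA) = -0.445
ln β = −½·[z(H)² − z(FA)²] = −0.5 × (0.841 − 0.198) = -0.3215

ln β = -0.32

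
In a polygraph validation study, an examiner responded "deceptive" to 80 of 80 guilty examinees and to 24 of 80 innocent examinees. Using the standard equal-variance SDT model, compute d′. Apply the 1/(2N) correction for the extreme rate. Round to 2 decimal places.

The hit rate is 80/80 = 1, so apply the 1/(2N) correction: H → 1 − 1/(2·80) = 0.99375.
z(H) = z(0.99375) = 2.498
z(FA) = z(0.30000) = -0.524
d' = 2.498 − (-0.524) = 3.022

d′ = 3.02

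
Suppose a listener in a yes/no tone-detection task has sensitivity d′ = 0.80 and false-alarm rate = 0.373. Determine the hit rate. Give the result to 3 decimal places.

z(false-alarm rate) = z(0.373) = -0.3239
z(H) = z(FA) + d' = -0.3239 + 0.80 = 0.4761
hit rate = Φ(0.4761) = 0.6830

hit rate = 0.683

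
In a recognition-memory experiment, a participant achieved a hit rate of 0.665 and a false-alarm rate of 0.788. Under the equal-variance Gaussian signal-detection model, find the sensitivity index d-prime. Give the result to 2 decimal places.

z(H) = 0.4261
z(FA) = 0.7995
d' = z(H) − z(FA) = 0.4261 − 0.7995 = -0.3734

d-prime = -0.37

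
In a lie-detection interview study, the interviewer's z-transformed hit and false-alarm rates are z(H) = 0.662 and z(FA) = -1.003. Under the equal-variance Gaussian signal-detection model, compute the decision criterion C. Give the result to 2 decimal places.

c = −½·[z(H) + z(FA)] = −½·(0.662 + (-1.003)) = 0.1705

C = 0.17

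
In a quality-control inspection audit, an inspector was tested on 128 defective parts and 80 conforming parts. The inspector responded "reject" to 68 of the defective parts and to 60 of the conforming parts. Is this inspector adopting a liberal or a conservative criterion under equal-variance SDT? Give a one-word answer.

liberal

z(H) = 0.078, z(FA) = 0.674
c = −½·(z(H) + z(FA)) = -0.376
c < 0 → liberal criterion (biased toward responding “yes”).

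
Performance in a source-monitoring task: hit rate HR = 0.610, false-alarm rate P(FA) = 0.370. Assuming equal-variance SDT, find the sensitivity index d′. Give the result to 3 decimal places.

z(H) = z(0.610) = 0.2793
z(FA) = z(0.370) = -0.3319
d' = z(H) − z(FA) = 0.2793 − (-0.3319) = 0.6112

d′ = 0.611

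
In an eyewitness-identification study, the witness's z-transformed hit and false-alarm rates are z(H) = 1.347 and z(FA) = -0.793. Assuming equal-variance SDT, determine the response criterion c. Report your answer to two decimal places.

c = -0.28

c = −½·[z(H) + z(FA)] = −½·(1.347 + (-0.793)) = -0.277
c < 0: the witness has a liberal response bias.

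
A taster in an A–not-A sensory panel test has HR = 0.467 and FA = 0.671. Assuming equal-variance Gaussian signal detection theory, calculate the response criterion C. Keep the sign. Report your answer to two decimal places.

Φ⁻¹(H) = Φ⁻¹(0.467) = -0.083
Φ⁻¹(FA) = Φ⁻¹(0.671) = 0.443
c = −½·[z(H) + z(FA)] = −0.5 × (-0.083 + 0.443) = -0.180

C = -0.18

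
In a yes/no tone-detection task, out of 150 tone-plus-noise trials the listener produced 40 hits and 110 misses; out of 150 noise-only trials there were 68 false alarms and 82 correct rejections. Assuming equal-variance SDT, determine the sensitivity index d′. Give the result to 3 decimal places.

d′ = -0.506

H = 40/150 = 0.2667
FA = 68/150 = 0.4533
z(H) = z(0.2667) = -0.6228
z(FA) = z(0.4533) = -0.1173
d' = z(H) − z(FA) = -0.6228 − (-0.1173) = -0.5055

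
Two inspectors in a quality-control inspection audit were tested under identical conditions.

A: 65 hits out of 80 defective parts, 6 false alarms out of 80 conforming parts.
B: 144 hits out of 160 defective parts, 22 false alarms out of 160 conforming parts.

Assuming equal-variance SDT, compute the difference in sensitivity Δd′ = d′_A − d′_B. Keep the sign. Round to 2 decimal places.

A: z(0.8125) = 0.887, z(0.0750) = -1.440, d' = 2.327
B: z(0.9000) = 1.282, z(0.1375) = -1.092, d' = 2.374
Δd' = d'_A − d'_B = 2.327 − 2.374 = -0.047
B has the higher sensitivity.

Δd′ = -0.05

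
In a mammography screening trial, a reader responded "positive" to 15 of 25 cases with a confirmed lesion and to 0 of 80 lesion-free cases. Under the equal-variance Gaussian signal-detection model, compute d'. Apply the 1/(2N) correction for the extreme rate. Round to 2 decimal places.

d' = 2.75

The false-alarm rate is 0/80 = 0, so apply the 1/(2N) correction: FA → 1/(2·80) = 0.00625.
z(H) = z(0.60000) = 0.253
z(FA) = z(0.00625) = -2.498
d' = 0.253 − (-2.498) = 2.751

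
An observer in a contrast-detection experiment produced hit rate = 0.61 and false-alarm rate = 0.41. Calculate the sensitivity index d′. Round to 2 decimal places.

d′ = 0.51

Φ⁻¹(H) = 0.279
Φ⁻¹(FA) = -0.228
d' = z(H) − z(FA) = 0.279 − (-0.228) = 0.507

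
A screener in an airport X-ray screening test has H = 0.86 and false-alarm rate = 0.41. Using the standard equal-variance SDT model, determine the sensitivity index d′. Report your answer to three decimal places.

z(H) = 1.0803
z(FA) = -0.2275
d' = z(H) − z(FA) = 1.0803 − (-0.2275) = 1.3078

d′ = 1.308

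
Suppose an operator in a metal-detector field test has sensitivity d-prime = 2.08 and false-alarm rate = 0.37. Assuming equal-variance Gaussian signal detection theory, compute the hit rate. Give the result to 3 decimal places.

hit rate = 0.960

z(false-alarm rate) = z(0.37) = -0.3319
z(H) = z(FA) + d' = -0.3319 + 2.08 = 1.7481
hit rate = Φ(1.7481) = 0.9598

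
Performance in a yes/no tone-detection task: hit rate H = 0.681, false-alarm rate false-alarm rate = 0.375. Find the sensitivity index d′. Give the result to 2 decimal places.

d′ = 0.79

Φ⁻¹(H) = 0.470
Φ⁻¹(FA) = -0.319
d' = z(H) − z(FA) = 0.470 − (-0.319) = 0.789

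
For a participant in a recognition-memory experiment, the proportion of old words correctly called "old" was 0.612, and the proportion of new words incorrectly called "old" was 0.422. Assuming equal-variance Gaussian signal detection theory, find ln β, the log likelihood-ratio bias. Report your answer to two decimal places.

z(H) = 0.285
z(FA) = -0.197
ln β = −½·[z(H)² − z(FA)²] = −0.5 × (0.081 − 0.039) = -0.021

ln β = -0.02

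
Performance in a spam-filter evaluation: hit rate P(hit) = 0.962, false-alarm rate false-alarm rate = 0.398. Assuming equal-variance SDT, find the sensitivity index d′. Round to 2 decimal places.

d′ = 2.03

z(0.962) = 1.7744, z(0.398) = -0.2585
d' = z(H) − z(FA) = 1.7744 − (-0.2585) = 2.0329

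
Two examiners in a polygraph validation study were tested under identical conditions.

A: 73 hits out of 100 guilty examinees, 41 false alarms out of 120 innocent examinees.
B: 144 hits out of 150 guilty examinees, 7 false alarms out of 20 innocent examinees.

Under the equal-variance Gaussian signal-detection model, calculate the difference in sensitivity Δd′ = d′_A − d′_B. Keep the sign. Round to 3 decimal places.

A: z(0.7300) = 0.6128, z(0.3417) = -0.4078, d' = 1.0206
B: z(0.9600) = 1.7507, z(0.3500) = -0.3853, d' = 2.1360
Δd' = d'_A − d'_B = 1.0206 − 2.1360 = -1.1154
B has the higher sensitivity.

Δd′ = -1.115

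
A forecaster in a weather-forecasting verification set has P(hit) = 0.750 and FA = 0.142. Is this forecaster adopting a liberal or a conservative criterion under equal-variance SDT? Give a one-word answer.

conservative

z(H) = 0.674, z(FA) = -1.071
c = −½·(z(H) + z(FA)) = 0.1985
c > 0 → conservative criterion (biased toward responding “no”).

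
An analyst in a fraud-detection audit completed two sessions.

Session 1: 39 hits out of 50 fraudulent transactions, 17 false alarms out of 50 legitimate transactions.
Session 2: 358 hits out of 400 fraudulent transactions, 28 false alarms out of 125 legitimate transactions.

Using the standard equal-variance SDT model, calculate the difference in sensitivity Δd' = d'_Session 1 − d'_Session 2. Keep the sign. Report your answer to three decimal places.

Session 1: z(0.7800) = 0.7722, z(0.3400) = -0.4125, d' = 1.1847
Session 2: z(0.8950) = 1.2536, z(0.2240) = -0.7588, d' = 2.0124
Δd' = d'_Session 1 − d'_Session 2 = 1.1847 − 2.0124 = -0.8277
Session 2 has the higher sensitivity.

Δd' = -0.828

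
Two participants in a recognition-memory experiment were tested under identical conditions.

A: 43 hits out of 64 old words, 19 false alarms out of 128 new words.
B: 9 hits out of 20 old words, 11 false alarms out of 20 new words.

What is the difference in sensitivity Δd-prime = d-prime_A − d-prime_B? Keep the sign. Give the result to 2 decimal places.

Δd-prime = 1.74

A: z(0.6719) = 0.445, z(0.1484) = -1.043, d' = 1.488
B: z(0.4500) = -0.126, z(0.5500) = 0.126, d' = -0.252
Δd' = d'_A − d'_B = 1.488 − (-0.252) = 1.740
A has the higher sensitivity.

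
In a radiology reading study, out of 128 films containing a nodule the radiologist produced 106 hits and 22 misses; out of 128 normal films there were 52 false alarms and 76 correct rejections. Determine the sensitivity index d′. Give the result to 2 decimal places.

H = 106/128 = 0.8281
FA = 52/128 = 0.4062
Φ⁻¹(H) = 0.947
Φ⁻¹(FA) = -0.237
d' = z(H) − z(FA) = 0.947 − (-0.237) = 1.184

d′ = 1.18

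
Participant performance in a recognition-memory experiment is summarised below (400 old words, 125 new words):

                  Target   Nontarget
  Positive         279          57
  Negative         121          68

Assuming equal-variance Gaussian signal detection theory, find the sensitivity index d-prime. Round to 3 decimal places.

H = 279/400 = 0.6975
FA = 57/125 = 0.4560
z(0.6975) = 0.5172, z(0.4560) = -0.1105
d' = z(H) − z(FA) = 0.5172 − (-0.1105) = 0.6277

d-prime = 0.628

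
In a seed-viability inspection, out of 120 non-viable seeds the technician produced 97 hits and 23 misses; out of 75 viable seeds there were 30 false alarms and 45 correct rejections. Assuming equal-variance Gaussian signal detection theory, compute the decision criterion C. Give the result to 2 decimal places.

H = 97/120 = 0.8083
FA = 30/75 = 0.4000
Φ⁻¹(H) = Φ⁻¹(0.8083) = 0.8716
Φ⁻¹(FA) = Φ⁻¹(0.4000) = -0.2533
c = −½·[z(H) + z(FA)] = −0.5 × (0.8716 + (-0.2533)) = -0.30915

C = -0.31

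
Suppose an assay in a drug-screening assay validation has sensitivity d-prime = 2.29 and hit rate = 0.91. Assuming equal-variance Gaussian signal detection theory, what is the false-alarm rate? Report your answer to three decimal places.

z(hit rate) = z(0.91) = 1.3408
z(FA) = z(H) − d' = 1.3408 − 2.29 = -0.9492
false-alarm rate = Φ(-0.9492) = 0.1713

false-alarm rate = 0.171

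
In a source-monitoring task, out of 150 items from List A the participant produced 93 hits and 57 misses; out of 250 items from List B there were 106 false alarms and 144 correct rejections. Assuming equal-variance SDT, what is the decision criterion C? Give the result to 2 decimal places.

H = 93/150 = 0.6200
FA = 106/250 = 0.4240
Φ⁻¹(0.6200) = 0.3055, Φ⁻¹(0.4240) = -0.1917
c = −½·[z(H) + z(FA)] = −0.5 × (0.3055 + (-0.1917)) = -0.0569

C = -0.06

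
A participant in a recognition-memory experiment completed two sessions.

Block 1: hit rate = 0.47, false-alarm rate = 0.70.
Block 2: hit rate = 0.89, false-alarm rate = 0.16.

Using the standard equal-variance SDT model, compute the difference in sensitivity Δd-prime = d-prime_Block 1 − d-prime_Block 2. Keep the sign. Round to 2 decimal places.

Δd-prime = -2.82

Block 1: z(0.47) = -0.075, z(0.70) = 0.524, d' = -0.599
Block 2: z(0.89) = 1.227, z(0.16) = -0.994, d' = 2.221
Δd' = d'_Block 1 − d'_Block 2 = -0.599 − 2.221 = -2.820
Block 2 has the higher sensitivity.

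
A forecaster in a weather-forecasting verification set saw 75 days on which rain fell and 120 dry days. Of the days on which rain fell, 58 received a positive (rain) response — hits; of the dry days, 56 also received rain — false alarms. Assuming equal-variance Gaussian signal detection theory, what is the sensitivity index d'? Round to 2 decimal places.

H = 58/75 = 0.7733
FA = 56/120 = 0.4667
z(H) = z(0.7733) = 0.7498
z(FA) = z(0.4667) = -0.0836
d' = z(H) − z(FA) = 0.7498 − (-0.0836) = 0.8334

d' = 0.83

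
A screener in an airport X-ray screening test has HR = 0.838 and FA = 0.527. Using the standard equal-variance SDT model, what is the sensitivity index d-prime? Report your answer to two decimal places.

z(0.838) = 0.986, z(0.527) = 0.068
d' = z(H) − z(FA) = 0.986 − 0.068 = 0.918

d-prime = 0.92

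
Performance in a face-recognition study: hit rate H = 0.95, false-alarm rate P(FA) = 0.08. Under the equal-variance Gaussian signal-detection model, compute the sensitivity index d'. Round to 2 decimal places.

d' = 3.05

Φ⁻¹(0.95) = 1.645, Φ⁻¹(0.08) = -1.405
d' = z(H) − z(FA) = 1.645 − (-1.405) = 3.050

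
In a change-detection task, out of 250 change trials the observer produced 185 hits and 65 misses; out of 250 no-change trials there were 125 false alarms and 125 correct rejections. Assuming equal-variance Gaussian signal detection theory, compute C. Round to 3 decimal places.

C = -0.322

H = 185/250 = 0.7400
FA = 125/250 = 0.5000
z(H) = z(0.7400) = 0.6433
z(FA) = z(0.5000) = 0.0000
c = −½·[z(H) + z(FA)] = −0.5 × (0.6433 + 0.0000) = -0.32165
c < 0: the observer has a liberal response bias.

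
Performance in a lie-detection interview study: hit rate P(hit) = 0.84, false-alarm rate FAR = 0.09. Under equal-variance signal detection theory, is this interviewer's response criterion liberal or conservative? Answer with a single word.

conservative

z(H) = 0.994, z(FA) = -1.341
c = −½·(z(H) + z(FA)) = 0.1735
c > 0 → conservative criterion (biased toward responding “no”).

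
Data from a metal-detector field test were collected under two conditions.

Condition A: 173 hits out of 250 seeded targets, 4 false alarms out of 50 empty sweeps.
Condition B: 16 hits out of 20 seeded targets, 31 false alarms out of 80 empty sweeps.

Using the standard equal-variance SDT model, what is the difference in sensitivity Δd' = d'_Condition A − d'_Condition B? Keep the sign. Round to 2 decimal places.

Δd' = 0.78

Condition A: z(0.6920) = 0.502, z(0.0800) = -1.405, d' = 1.907
Condition B: z(0.8000) = 0.842, z(0.3875) = -0.286, d' = 1.128
Δd' = d'_Condition A − d'_Condition B = 1.907 − 1.128 = 0.779
Condition A has the higher sensitivity.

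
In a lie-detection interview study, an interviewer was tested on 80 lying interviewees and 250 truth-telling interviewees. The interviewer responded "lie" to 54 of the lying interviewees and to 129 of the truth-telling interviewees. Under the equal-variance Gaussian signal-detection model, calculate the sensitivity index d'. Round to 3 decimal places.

H = 54/80 = 0.6750
FA = 129/250 = 0.5160
z(H) = 0.4538
z(FA) = 0.0401
d' = z(H) − z(FA) = 0.4538 − 0.0401 = 0.4137

d' = 0.414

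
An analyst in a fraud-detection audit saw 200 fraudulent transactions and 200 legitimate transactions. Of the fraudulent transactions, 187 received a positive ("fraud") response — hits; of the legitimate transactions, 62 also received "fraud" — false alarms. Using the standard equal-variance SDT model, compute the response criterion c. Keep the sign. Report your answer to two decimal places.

H = 187/200 = 0.9350
FA = 62/200 = 0.3100
z(H) = 1.514
z(FA) = -0.496
c = −½·[z(H) + z(FA)] = −0.5 × (1.514 + (-0.496)) = -0.509

c = -0.51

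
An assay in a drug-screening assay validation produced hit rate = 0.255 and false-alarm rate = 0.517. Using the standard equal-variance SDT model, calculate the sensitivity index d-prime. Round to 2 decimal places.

z(H) = z(0.255) = -0.659
z(FA) = z(0.517) = 0.043
d' = z(H) − z(FA) = -0.659 − 0.043 = -0.702

d-prime = -0.70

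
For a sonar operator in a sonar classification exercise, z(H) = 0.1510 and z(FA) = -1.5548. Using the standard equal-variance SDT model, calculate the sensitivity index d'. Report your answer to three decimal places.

d' = 1.706

d' = z(H) − z(FA) = 0.1510 − (-1.5548) = 1.7058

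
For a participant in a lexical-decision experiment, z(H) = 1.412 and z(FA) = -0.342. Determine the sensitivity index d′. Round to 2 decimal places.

d' = z(H) − z(FA) = 1.412 − (-0.342) = 1.754

d′ = 1.75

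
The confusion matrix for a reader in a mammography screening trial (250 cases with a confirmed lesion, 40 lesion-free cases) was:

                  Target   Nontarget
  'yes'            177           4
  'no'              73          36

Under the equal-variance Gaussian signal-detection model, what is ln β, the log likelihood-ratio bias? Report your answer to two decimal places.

H = 177/250 = 0.7080
FA = 4/40 = 0.1000
z(0.7080) = 0.548, z(0.1000) = -1.282
ln β = −½·[z(H)² − z(FA)²] = −0.5 × (0.300 − 1.644) = 0.672

ln β = 0.67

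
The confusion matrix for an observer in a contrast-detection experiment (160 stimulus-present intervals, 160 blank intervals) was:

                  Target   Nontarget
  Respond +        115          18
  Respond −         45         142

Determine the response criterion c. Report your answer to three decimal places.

H = 115/160 = 0.7188
FA = 18/160 = 0.1125
z(H) = z(0.7188) = 0.5793
z(FA) = z(0.1125) = -1.2133
c = −½·[z(H) + z(FA)] = −0.5 × (0.5793 + (-1.2133)) = 0.3170
c > 0: the observer has a conservative response bias.

c = 0.317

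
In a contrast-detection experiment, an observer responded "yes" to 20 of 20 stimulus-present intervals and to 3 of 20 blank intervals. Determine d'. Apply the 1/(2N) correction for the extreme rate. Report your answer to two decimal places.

The hit rate is 20/20 = 1, so apply the 1/(2N) correction: H → 1 − 1/(2·20) = 0.97500.
z(H) = z(0.97500) = 1.960
z(FA) = z(0.15000) = -1.036
d' = 1.960 − (-1.036) = 2.996

d' = 3.00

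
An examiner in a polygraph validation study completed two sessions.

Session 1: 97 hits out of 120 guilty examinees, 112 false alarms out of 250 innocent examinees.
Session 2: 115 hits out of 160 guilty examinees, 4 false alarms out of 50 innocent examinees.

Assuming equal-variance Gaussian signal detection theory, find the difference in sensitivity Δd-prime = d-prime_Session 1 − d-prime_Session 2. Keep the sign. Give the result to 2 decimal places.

Session 1: z(0.8083) = 0.872, z(0.4480) = -0.131, d' = 1.003
Session 2: z(0.7188) = 0.579, z(0.0800) = -1.405, d' = 1.984
Δd' = d'_Session 1 − d'_Session 2 = 1.003 − 1.984 = -0.981
Session 2 has the higher sensitivity.

Δd-prime = -0.98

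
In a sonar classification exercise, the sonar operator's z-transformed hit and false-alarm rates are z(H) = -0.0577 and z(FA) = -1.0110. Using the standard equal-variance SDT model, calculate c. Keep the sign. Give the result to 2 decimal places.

c = 0.53

c = −½·[z(H) + z(FA)] = −½·(-0.0577 + (-1.0110)) = 0.53435
c > 0: the sonar operator has a conservative response bias.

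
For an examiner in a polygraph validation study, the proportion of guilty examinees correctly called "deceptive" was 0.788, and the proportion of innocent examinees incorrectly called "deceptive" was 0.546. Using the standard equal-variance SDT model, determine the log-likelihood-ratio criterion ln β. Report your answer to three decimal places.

ln β = -0.313

z(0.788) = 0.7995, z(0.546) = 0.1156
ln β = −½·[z(H)² − z(FA)²] = −0.5 × (0.6392 − 0.0134) = -0.3129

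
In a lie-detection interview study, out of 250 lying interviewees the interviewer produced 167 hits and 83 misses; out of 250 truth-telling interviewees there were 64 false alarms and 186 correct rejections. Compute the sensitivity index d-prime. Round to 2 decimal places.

d-prime = 1.09

H = 167/250 = 0.6680
FA = 64/250 = 0.2560
Φ⁻¹(0.6680) = 0.434, Φ⁻¹(0.2560) = -0.656
d' = z(H) − z(FA) = 0.434 − (-0.656) = 1.090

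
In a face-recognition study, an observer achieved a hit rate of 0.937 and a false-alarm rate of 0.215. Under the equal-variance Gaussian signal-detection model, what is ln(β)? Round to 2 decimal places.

ln β = -0.86

Φ⁻¹(0.937) = 1.530, Φ⁻¹(0.215) = -0.789
ln β = −½·[z(H)² − z(FA)²] = −0.5 × (2.341 − 0.623) = -0.859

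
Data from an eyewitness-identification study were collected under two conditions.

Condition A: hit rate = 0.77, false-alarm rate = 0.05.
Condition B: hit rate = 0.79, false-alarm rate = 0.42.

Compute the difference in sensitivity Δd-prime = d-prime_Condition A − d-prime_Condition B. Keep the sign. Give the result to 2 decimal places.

Condition A: z(0.77) = 0.739, z(0.05) = -1.645, d' = 2.384
Condition B: z(0.79) = 0.806, z(0.42) = -0.202, d' = 1.008
Δd' = d'_Condition A − d'_Condition B = 2.384 − 1.008 = 1.376
Condition A has the higher sensitivity.

Δd-prime = 1.38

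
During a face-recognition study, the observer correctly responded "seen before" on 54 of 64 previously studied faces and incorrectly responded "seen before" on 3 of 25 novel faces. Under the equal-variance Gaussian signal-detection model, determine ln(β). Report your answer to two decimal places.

ln β = 0.18

H = 54/64 = 0.8438
FA = 3/25 = 0.1200
Φ⁻¹(H) = 1.010
Φ⁻¹(FA) = -1.175
ln β = −½·[z(H)² − z(FA)²] = −0.5 × (1.020 − 1.381) = 0.1805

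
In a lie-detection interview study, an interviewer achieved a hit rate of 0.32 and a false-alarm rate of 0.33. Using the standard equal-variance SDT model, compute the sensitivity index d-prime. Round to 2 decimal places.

z(0.32) = -0.4677, z(0.33) = -0.4399
d' = z(H) − z(FA) = -0.4677 − (-0.4399) = -0.0278

d-prime = -0.03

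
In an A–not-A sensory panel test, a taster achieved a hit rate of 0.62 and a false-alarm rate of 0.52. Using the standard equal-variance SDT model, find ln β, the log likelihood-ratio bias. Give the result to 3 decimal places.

ln β = -0.045

z(H) = z(0.62) = 0.3055
z(FA) = z(0.52) = 0.0502
ln β = −½·[z(H)² − z(FA)²] = −0.5 × (0.0933 − 0.0025) = -0.0454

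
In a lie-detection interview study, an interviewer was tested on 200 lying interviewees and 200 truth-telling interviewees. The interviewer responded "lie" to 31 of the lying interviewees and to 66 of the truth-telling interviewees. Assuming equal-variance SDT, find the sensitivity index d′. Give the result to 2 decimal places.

d′ = -0.58

H = 31/200 = 0.1550
FA = 66/200 = 0.3300
z(H) = z(0.1550) = -1.015
z(FA) = z(0.3300) = -0.440
d' = z(H) − z(FA) = -1.015 − (-0.440) = -0.575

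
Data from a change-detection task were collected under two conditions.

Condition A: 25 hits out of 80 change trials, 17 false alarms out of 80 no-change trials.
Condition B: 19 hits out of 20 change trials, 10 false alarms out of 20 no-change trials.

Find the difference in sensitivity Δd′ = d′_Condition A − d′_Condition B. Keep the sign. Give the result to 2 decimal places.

Condition A: z(0.3125) = -0.489, z(0.2125) = -0.798, d' = 0.309
Condition B: z(0.9500) = 1.645, z(0.5000) = 0.000, d' = 1.645
Δd' = d'_Condition A − d'_Condition B = 0.309 − 1.645 = -1.336
Condition B has the higher sensitivity.

Δd′ = -1.34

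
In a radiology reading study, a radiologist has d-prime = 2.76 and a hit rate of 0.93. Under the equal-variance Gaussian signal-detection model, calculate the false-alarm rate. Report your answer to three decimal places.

false-alarm rate = 0.100

z(hit rate) = z(0.93) = 1.4758
z(FA) = z(H) − d' = 1.4758 − 2.76 = -1.2842
false-alarm rate = Φ(-1.2842) = 0.0995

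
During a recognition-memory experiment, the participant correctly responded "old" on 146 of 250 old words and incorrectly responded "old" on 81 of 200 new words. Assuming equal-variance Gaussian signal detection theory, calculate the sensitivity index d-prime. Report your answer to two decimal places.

d-prime = 0.45

H = 146/250 = 0.5840
FA = 81/200 = 0.4050
z(H) = z(0.5840) = 0.2121
z(FA) = z(0.4050) = -0.2404
d' = z(H) − z(FA) = 0.2121 − (-0.2404) = 0.4525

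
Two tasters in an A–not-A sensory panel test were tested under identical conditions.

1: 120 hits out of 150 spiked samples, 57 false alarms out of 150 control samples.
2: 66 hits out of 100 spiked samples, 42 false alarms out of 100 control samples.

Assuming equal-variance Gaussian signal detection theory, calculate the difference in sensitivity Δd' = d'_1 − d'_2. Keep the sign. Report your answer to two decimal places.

1: z(0.8000) = 0.842, z(0.3800) = -0.305, d' = 1.147
2: z(0.6600) = 0.412, z(0.4200) = -0.202, d' = 0.614
Δd' = d'_1 − d'_2 = 1.147 − 0.614 = 0.533
1 has the higher sensitivity.

Δd' = 0.53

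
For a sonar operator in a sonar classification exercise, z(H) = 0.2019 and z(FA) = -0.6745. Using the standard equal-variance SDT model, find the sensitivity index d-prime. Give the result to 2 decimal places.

d' = z(H) − z(FA) = 0.2019 − (-0.6745) = 0.8764

d-prime = 0.88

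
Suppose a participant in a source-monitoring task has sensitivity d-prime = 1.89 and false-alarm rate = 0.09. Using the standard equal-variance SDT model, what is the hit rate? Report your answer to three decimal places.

hit rate = 0.709

z(false-alarm rate) = z(0.09) = -1.3408
z(H) = z(FA) + d' = -1.3408 + 1.89 = 0.5492
hit rate = Φ(0.5492) = 0.7086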